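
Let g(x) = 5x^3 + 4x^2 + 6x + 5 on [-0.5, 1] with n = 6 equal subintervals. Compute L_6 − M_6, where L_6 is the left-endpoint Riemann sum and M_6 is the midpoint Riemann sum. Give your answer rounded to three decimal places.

-2.021

L_6 = 10.33984375.
M_6 ≈ 12.36133.
L_6 − M_6 ≈ -2.021.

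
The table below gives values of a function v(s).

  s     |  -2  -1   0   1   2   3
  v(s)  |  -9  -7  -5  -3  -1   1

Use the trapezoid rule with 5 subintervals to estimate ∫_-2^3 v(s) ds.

-20

Δs = 1.
T_5 = (1/2)·[(-9) + 2·(-7) + 2·(-5) + 2·(-3) + 2·(-1) + 1] = -20.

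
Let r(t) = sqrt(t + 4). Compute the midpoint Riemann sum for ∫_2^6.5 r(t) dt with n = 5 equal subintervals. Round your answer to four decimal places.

12.8863

Δt = (6.5 − 2)/5 = 0.9.
Midpoints: 2.45, 3.35, 4.25, 5.15, 6.05.
r(2.45) ≈ 2.5397, r(3.35) ≈ 2.7111, r(4.25) ≈ 2.8723, r(5.15) ≈ 3.0249, r(6.05) ≈ 3.1702.
Sum = Δt · [r(2.45) + r(3.35) + r(4.25) + r(5.15) + r(6.05)].
Sum ≈ 12.8863.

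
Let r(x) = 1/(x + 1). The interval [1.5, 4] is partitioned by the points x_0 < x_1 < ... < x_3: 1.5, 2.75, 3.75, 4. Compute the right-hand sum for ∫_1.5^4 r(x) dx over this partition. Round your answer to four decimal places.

Subinterval widths: 1.25, 1, 0.25.
Right endpoints: 2.75, 3.75, 4.
r(2.75) = 4/15, r(3.75) = 4/19, r(4) = 0.2.
Sum = Σ Δx_i · r(x_i).
Sum ≈ 0.5939.

0.5939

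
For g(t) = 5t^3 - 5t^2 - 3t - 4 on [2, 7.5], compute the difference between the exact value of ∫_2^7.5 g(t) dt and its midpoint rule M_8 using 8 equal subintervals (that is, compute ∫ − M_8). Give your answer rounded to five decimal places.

14.35201

Exact integral: ∫_2^7.5 g(t) dt ≈ 3144.9114583.
M_8 ≈ 3130.5594482.
Error ≈ 3144.9114583 − 3130.5594482 ≈ 14.35201.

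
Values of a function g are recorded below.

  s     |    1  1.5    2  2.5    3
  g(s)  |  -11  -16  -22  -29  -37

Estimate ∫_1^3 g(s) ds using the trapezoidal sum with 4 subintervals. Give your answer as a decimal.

Δs = 0.5.
T_4 = (0.5/2)·[(-11) + 2·(-16) + 2·(-22) + 2·(-29) + (-37)] = -45.5.

-45.5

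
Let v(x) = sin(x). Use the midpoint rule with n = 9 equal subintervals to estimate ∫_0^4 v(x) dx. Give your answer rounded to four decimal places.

1.6673

Δx = (4 − 0)/9 = 4/9.
Midpoints: 2/9, 2/3, 10/9, 14/9, 2, 22/9, 26/9, 10/3, 34/9.
v(2/9) ≈ 0.2204, v(2/3) ≈ 0.6184, v(10/9) ≈ 0.8962, v(14/9) ≈ 0.9999, v(2) ≈ 0.9093, v(22/9) ≈ 0.6420, v(26/9) ≈ 0.2500, v(10/3) ≈ -0.1906, v(34/9) ≈ -0.5941.
Sum = Δx · [v(2/9) + v(2/3) + v(10/9) + ...].
Sum ≈ 1.6673.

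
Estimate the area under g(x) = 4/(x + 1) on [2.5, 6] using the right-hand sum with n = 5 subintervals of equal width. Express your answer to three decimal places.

Δx = (6 − 2.5)/5 = 0.7.
Right endpoints: 3.2, 3.9, 4.6, 5.3, 6.
g(3.2) = 20/21, g(3.9) = 40/49, g(4.6) = 5/7, g(5.3) = 40/63, g(6) = 4/7.
Sum = Δx · [g(3.2) + g(3.9) + g(4.6) + g(5.3) + g(6)].
Sum ≈ 2.583.

2.583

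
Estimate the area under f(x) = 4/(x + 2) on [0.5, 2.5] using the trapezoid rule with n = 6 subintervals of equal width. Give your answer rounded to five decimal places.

Δx = (2.5 − 0.5)/6 = 1/3.
f(0.5) = 1.6, f(5/6) = 24/17, f(7/6) = 24/19, f(1.5) = 8/7, f(11/6) = 24/23, f(13/6) = 0.96, f(2.5) = 8/9.
T_6 = (Δx/2)·[f(x_0) + 2f(x_1) + ... + 2f(x_{5}) + f(x_6)].
Sum ≈ 2.35523.

2.35523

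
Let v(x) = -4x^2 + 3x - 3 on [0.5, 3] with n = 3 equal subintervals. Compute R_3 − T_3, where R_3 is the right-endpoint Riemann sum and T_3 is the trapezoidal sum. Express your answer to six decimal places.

-11.458333

R_3 ≈ -42.82407407.
T_3 ≈ -31.36574074.
R_3 − T_3 ≈ -11.458333.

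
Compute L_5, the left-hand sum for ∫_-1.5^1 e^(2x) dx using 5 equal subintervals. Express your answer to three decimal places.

2.136

Δx = (1 − (-1.5))/5 = 0.5.
Left endpoints: -1.5, -1, -0.5, 0, 0.5.
f(-1.5) ≈ 0.050, f(-1) ≈ 0.135, f(-0.5) ≈ 0.368, f(0) ≈ 1.000, f(0.5) ≈ 2.718.
Sum = Δx · [f(-1.5) + f(-1) + f(-0.5) + f(0) + f(0.5)].
Sum ≈ 2.136.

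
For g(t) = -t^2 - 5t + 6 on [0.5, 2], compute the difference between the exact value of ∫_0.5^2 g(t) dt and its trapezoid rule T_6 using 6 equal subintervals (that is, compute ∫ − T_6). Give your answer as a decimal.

Exact integral: ∫_0.5^2 g(t) dt = -3.
T_6 = -3.015625.
Error = -3 − (-3.015625) = 0.015625.

0.015625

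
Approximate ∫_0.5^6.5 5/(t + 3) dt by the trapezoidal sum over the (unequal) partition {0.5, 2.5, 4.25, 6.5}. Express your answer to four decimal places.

5.1045

Subinterval widths: 2, 1.75, 2.25.
f(0.5) = 10/7, f(2.5) = 10/11, f(4.25) = 20/29, f(6.5) = 10/19.
On each subinterval the trapezoid contributes (Δt_i/2)·[f(t_{i-1}) + f(t_i)].
Sum ≈ 5.1045.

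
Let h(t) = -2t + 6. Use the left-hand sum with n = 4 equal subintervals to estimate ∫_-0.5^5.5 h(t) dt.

Δt = (5.5 − (-0.5))/4 = 1.5.
Left endpoints: -0.5, 1, 2.5, 4.
h(-0.5) = 7, h(1) = 4, h(2.5) = 1, h(4) = -2.
Sum = Δt · [h(-0.5) + h(1) + h(2.5) + h(4)].
Sum = 15.

15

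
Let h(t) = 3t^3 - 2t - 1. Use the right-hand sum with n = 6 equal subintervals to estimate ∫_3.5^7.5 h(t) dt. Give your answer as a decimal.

2603.5

Δt = (7.5 − 3.5)/6 = 2/3.
Right endpoints: 25/6, 29/6, 5.5, 37/6, 41/6, 7.5.
h(25/6) = 14953/72, h(29/6) = 23621/72, h(5.5) = 487.125, h(37/6) = 49693/72, h(41/6) = 67865/72, h(7.5) = 1249.625.
Sum = Δt · [h(25/6) + h(29/6) + h(5.5) + ...].
Sum = 2603.5.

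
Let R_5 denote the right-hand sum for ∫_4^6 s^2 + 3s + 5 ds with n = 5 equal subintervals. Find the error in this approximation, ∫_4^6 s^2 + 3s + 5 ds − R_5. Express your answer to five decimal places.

-5.25333

Exact integral: ∫_4^6 f(s) ds ≈ 90.6666667.
R_5 = 95.92.
Error ≈ 90.6666667 − 95.92 ≈ -5.25333.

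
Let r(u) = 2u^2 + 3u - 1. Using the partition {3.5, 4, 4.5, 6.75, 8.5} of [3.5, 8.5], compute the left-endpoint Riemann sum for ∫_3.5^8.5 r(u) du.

Subinterval widths: 0.5, 0.5, 2.25, 1.75.
Left endpoints: 3.5, 4, 4.5, 6.75.
r(3.5) = 34, r(4) = 43, r(4.5) = 53, r(6.75) = 110.375.
Sum = Σ Δu_i · r(u_i).
Sum = 350.90625.

350.90625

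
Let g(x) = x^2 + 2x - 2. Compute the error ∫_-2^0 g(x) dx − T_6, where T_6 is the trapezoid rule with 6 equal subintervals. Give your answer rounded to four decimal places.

-0.0370

Exact integral: ∫_-2^0 g(x) dx ≈ -5.333333.
T_6 ≈ -5.296296.
Error ≈ -5.333333 − (-5.296296) ≈ -0.0370.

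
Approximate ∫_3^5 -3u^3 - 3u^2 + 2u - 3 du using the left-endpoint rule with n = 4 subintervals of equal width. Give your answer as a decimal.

-414.75

Δu = (5 − 3)/4 = 0.5.
Left endpoints: 3, 3.5, 4, 4.5.
f(3) = -105, f(3.5) = -161.375, f(4) = -235, f(4.5) = -328.125.
Sum = Δu · [f(3) + f(3.5) + f(4) + f(4.5)].
Sum = -414.75.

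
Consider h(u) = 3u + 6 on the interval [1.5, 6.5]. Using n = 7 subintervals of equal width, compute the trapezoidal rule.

90

Δu = (6.5 − 1.5)/7 = 5/7.
h(1.5) = 10.5, h(31/14) = 177/14, h(41/14) = 207/14, h(51/14) = 237/14, h(61/14) = 267/14, h(71/14) = 297/14, h(81/14) = 327/14, h(6.5) = 25.5.
T_7 = (Δu/2)·[h(u_0) + 2h(u_1) + ... + 2h(u_{6}) + h(u_7)].
Sum = 90.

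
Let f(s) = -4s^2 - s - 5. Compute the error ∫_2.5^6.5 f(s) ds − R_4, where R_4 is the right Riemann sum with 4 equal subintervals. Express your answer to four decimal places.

76.6667

Exact integral: ∫_2.5^6.5 f(s) ds ≈ -383.333333.
R_4 = -460.
Error ≈ -383.333333 − (-460) ≈ 76.6667.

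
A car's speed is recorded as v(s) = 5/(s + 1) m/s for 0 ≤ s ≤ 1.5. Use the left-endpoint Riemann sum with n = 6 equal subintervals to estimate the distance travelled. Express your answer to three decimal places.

4.978

Δs = (1.5 − 0)/6 = 0.25.
Left endpoints: 0, 0.25, 0.5, 0.75, 1, 1.25.
v(0) = 5, v(0.25) = 4, v(0.5) = 10/3, v(0.75) = 20/7, v(1) = 2.5, v(1.25) = 20/9.
Sum = Δs · [v(0) + v(0.25) + v(0.5) + ...].
Sum ≈ 4.978.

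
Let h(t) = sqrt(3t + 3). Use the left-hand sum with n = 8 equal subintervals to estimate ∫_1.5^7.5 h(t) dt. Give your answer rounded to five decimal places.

Δt = (7.5 − 1.5)/8 = 0.75.
Left endpoints: 1.5, 2.25, 3, 3.75, 4.5, 5.25, 6, 6.75.
h(1.5) ≈ 2.73861, h(2.25) ≈ 3.12250, h(3) ≈ 3.46410, h(3.75) ≈ 3.77492, h(4.5) ≈ 4.06202, h(5.25) ≈ 4.33013, h(6) ≈ 4.58258, h(6.75) ≈ 4.82183.
Sum = Δt · [h(1.5) + h(2.25) + h(3) + ...].
Sum ≈ 23.17251.

23.17251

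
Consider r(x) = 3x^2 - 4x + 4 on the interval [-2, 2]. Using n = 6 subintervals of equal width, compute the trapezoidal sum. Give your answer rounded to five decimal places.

Δx = (2 − (-2))/6 = 2/3.
r(-2) = 24, r(-4/3) = 44/3, r(-2/3) = 8, r(0) = 4, r(2/3) = 8/3, r(4/3) = 4, r(2) = 8.
T_6 = (Δx/2)·[r(x_0) + 2r(x_1) + ... + 2r(x_{5}) + r(x_6)].
Sum ≈ 32.88889.

32.88889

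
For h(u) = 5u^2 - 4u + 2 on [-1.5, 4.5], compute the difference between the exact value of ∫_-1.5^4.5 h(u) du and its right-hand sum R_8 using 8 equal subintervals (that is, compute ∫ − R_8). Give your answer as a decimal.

Exact integral: ∫_-1.5^4.5 h(u) du = 133.5.
R_8 = 161.0625.
Error = 133.5 − 161.0625 = -27.5625.

-27.5625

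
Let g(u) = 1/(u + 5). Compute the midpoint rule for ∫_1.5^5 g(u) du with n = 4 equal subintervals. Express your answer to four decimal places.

Δu = (5 − 1.5)/4 = 0.875.
Midpoints: 1.9375, 2.8125, 3.6875, 4.5625.
g(1.9375) = 16/111, g(2.8125) = 0.128, g(3.6875) = 16/139, g(4.5625) = 16/153.
Sum = Δu · [g(1.9375) + g(2.8125) + g(3.6875) + g(4.5625)].
Sum ≈ 0.4303.

0.4303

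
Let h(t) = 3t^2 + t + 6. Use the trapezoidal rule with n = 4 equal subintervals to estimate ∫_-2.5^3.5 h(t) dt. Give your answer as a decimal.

104.25

Δt = (3.5 − (-2.5))/4 = 1.5.
h(-2.5) = 22.25, h(-1) = 8, h(0.5) = 7.25, h(2) = 20, h(3.5) = 46.25.
T_4 = (Δt/2)·[h(t_0) + 2h(t_1) + 2h(t_2) + 2h(t_3) + h(t_4)].
Sum = 104.25.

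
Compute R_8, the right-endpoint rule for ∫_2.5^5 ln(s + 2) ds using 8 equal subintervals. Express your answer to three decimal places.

4.421

Δs = (5 − 2.5)/8 = 0.3125.
Right endpoints: 2.8125, 3.125, 3.4375, 3.75, 4.0625, 4.375, 4.6875, 5.
f(2.8125) ≈ 1.571, f(3.125) ≈ 1.634, f(3.4375) ≈ 1.693, f(3.75) ≈ 1.749, f(4.0625) ≈ 1.802, f(4.375) ≈ 1.852, f(4.6875) ≈ 1.900, f(5) ≈ 1.946.
Sum = Δs · [f(2.8125) + f(3.125) + f(3.4375) + ...].
Sum ≈ 4.421.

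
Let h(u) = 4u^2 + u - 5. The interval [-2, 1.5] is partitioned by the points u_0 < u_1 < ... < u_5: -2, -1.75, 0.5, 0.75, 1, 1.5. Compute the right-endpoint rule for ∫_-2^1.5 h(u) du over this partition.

-4.25

Subinterval widths: 0.25, 2.25, 0.25, 0.25, 0.5.
Right endpoints: -1.75, 0.5, 0.75, 1, 1.5.
h(-1.75) = 5.5, h(0.5) = -3.5, h(0.75) = -2, h(1) = 0, h(1.5) = 5.5.
Sum = Σ Δu_i · h(u_i).
Sum = -4.25.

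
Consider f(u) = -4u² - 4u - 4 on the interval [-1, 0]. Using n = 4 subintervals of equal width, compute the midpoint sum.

-3.3125

Δu = (0 − (-1))/4 = 0.25.
Midpoints: -0.875, -0.625, -0.375, -0.125.
f(-0.875) = -3.5625, f(-0.625) = -3.0625, f(-0.375) = -3.0625, f(-0.125) = -3.5625.
Sum = Δu · [f(-0.875) + f(-0.625) + f(-0.375) + f(-0.125)].
Sum = -3.3125.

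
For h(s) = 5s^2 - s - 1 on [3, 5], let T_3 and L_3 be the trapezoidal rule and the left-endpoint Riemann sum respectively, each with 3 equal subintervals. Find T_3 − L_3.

26

T_3 ≈ 154.07407407.
L_3 ≈ 128.07407407.
T_3 − L_3 = 26.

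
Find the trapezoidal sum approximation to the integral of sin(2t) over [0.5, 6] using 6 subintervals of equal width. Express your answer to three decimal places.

Δt = (6 − 0.5)/6 = 11/12.
f(0.5) ≈ 0.841, f(17/12) ≈ 0.303, f(7/3) ≈ -0.999, f(3.25) ≈ 0.215, f(25/6) ≈ 0.887, f(61/12) ≈ -0.676, f(6) ≈ -0.537.
T_6 = (Δt/2)·[f(t_0) + 2f(t_1) + ... + 2f(t_{5}) + f(t_6)].
Sum ≈ -0.107.

-0.107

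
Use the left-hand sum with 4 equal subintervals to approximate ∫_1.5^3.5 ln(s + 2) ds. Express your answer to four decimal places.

Δs = (3.5 − 1.5)/4 = 0.5.
Left endpoints: 1.5, 2, 2.5, 3.
f(1.5) ≈ 1.2528, f(2) ≈ 1.3863, f(2.5) ≈ 1.5041, f(3) ≈ 1.6094.
Sum = Δs · [f(1.5) + f(2) + f(2.5) + f(3)].
Sum ≈ 2.8763.

2.8763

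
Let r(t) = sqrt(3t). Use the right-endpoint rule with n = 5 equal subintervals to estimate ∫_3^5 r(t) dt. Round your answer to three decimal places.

7.083

Δt = (5 − 3)/5 = 0.4.
Right endpoints: 3.4, 3.8, 4.2, 4.6, 5.
r(3.4) ≈ 3.194, r(3.8) ≈ 3.376, r(4.2) ≈ 3.550, r(4.6) ≈ 3.715, r(5) ≈ 3.873.
Sum = Δt · [r(3.4) + r(3.8) + r(4.2) + r(4.6) + r(5)].
Sum ≈ 7.083.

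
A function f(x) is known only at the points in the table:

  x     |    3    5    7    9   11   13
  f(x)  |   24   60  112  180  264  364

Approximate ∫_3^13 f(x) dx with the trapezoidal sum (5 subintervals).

Δx = 2.
T_5 = (2/2)·[24 + 2·60 + 2·112 + 2·180 + 2·264 + 364] = 1620.

1620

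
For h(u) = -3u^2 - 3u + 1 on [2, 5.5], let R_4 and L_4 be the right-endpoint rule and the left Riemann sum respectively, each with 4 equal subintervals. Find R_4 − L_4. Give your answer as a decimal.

-78.09375

R_4 = -234.63671875.
L_4 = -156.54296875.
R_4 − L_4 = -78.09375.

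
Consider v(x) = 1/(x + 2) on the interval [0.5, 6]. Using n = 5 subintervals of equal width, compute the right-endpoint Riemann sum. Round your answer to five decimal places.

Δx = (6 − 0.5)/5 = 1.1.
Right endpoints: 1.6, 2.7, 3.8, 4.9, 6.
v(1.6) = 5/18, v(2.7) = 10/47, v(3.8) = 5/29, v(4.9) = 10/69, v(6) = 0.125.
Sum = Δx · [v(1.6) + v(2.7) + v(3.8) + v(4.9) + v(6)].
Sum ≈ 1.02617.

1.02617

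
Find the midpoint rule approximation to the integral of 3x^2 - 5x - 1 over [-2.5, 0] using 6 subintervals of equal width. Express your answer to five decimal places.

28.64149

Δx = (0 − (-2.5))/6 = 5/12.
Midpoints: -55/24, -1.875, -35/24, -25/24, -0.625, -5/24.
f(-55/24) = 5033/192, f(-1.875) = 18.921875, f(-35/24) = 12.671875, f(-25/24) = 1433/192, f(-0.625) = 3.296875, f(-5/24) = 0.171875.
Sum = Δx · [f(-55/24) + f(-1.875) + f(-35/24) + ...].
Sum ≈ 28.64149.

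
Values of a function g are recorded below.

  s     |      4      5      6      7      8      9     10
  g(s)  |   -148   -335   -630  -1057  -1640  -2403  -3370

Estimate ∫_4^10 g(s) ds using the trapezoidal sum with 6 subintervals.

Δs = 1.
T_6 = (1/2)·[(-148) + 2·(-335) + 2·(-630) + 2·(-1057) + 2·(-1640) + 2·(-2403) + (-3370)] = -7824.

-7824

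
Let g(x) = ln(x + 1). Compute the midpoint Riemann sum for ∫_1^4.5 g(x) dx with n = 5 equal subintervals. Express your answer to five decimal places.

Δx = (4.5 − 1)/5 = 0.7.
Midpoints: 1.35, 2.05, 2.75, 3.45, 4.15.
g(1.35) ≈ 0.85442, g(2.05) ≈ 1.11514, g(2.75) ≈ 1.32176, g(3.45) ≈ 1.49290, g(4.15) ≈ 1.63900.
Sum = Δx · [g(1.35) + g(2.05) + g(2.75) + g(3.45) + g(4.15)].
Sum ≈ 4.49625.

4.49625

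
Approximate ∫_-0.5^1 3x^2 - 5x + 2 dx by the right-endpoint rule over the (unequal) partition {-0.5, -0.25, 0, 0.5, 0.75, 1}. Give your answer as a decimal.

Subinterval widths: 0.25, 0.25, 0.5, 0.25, 0.25.
Right endpoints: -0.25, 0, 0.5, 0.75, 1.
f(-0.25) = 3.4375, f(0) = 2, f(0.5) = 0.25, f(0.75) = -0.0625, f(1) = 0.
Sum = Σ Δx_i · f(x_i).
Sum = 1.46875.

1.46875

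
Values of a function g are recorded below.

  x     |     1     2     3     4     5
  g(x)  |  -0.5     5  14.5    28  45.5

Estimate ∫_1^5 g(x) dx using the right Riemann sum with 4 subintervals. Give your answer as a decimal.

Δx = 1.
Sum = 1·[5 + 14.5 + 28 + 45.5] = 93.

93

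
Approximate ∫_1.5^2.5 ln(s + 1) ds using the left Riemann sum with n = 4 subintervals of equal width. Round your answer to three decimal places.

1.051

Δs = (2.5 − 1.5)/4 = 0.25.
Left endpoints: 1.5, 1.75, 2, 2.25.
f(1.5) ≈ 0.916, f(1.75) ≈ 1.012, f(2) ≈ 1.099, f(2.25) ≈ 1.179.
Sum = Δs · [f(1.5) + f(1.75) + f(2) + f(2.25)].
Sum ≈ 1.051.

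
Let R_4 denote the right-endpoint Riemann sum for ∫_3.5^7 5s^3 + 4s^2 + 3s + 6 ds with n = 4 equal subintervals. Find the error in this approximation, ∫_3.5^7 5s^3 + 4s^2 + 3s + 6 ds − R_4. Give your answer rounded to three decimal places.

-762.387

Exact integral: ∫_3.5^7 f(s) ds ≈ 3289.96354.
R_4 ≈ 4052.35059.
Error ≈ 3289.96354 − 4052.35059 ≈ -762.387.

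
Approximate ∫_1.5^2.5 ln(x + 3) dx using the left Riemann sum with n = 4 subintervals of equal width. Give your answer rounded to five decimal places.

Δx = (2.5 − 1.5)/4 = 0.25.
Left endpoints: 1.5, 1.75, 2, 2.25.
f(1.5) ≈ 1.50408, f(1.75) ≈ 1.55814, f(2) ≈ 1.60944, f(2.25) ≈ 1.65823.
Sum = Δx · [f(1.5) + f(1.75) + f(2) + f(2.25)].
Sum ≈ 1.58247.

1.58247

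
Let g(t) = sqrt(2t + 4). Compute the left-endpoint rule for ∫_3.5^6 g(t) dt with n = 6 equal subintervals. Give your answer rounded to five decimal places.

Δt = (6 − 3.5)/6 = 5/12.
Left endpoints: 3.5, 47/12, 13/3, 4.75, 31/6, 67/12.
g(3.5) ≈ 3.31662, g(47/12) ≈ 3.43996, g(13/3) ≈ 3.55903, g(4.75) ≈ 3.67423, g(31/6) ≈ 3.78594, g(67/12) ≈ 3.89444.
Sum = Δt · [g(3.5) + g(47/12) + g(13/3) + ...].
Sum ≈ 9.02926.

9.02926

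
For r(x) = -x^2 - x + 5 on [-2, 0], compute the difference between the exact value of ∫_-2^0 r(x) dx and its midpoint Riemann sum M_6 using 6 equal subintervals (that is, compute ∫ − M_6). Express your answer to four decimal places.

Exact integral: ∫_-2^0 r(x) dx ≈ 9.333333.
M_6 ≈ 9.351852.
Error ≈ 9.333333 − 9.351852 ≈ -0.0185.

-0.0185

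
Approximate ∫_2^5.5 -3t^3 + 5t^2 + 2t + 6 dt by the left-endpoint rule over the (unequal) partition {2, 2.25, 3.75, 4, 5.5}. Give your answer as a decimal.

-161.63671875

Subinterval widths: 0.25, 1.5, 0.25, 1.5.
Left endpoints: 2, 2.25, 3.75, 4.
f(2) = 6, f(2.25) = 1.640625, f(3.75) = -74.390625, f(4) = -98.
Sum = Σ Δt_i · f(t_i).
Sum = -161.63671875.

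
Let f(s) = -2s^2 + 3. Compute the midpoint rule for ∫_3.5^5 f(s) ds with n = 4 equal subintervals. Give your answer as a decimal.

Δs = (5 − 3.5)/4 = 0.375.
Midpoints: 3.6875, 4.0625, 4.4375, 4.8125.
f(3.6875) = -24.1953125, f(4.0625) = -30.0078125, f(4.4375) = -36.3828125, f(4.8125) = -43.3203125.
Sum = Δs · [f(3.6875) + f(4.0625) + f(4.4375) + f(4.8125)].
Sum = -50.21484375.

-50.21484375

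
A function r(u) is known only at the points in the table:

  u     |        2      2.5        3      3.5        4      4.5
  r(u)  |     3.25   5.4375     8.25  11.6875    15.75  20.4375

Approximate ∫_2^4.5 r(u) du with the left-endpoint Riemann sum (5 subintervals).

22.1875

Δu = 0.5.
Sum = 0.5·[3.25 + 5.4375 + 8.25 + 11.6875 + 15.75] = 22.1875.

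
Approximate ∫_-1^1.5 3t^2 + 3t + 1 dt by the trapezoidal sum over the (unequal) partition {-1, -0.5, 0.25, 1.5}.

10

Subinterval widths: 0.5, 0.75, 1.25.
f(-1) = 1, f(-0.5) = 0.25, f(0.25) = 1.9375, f(1.5) = 12.25.
On each subinterval the trapezoid contributes (Δt_i/2)·[f(t_{i-1}) + f(t_i)].
Sum = 10.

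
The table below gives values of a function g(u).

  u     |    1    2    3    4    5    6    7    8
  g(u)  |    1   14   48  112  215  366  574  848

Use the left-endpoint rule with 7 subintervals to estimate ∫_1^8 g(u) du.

1330

Δu = 1.
Sum = 1·[1 + 14 + 48 + 112 + 215 + 366 + 574] = 1330.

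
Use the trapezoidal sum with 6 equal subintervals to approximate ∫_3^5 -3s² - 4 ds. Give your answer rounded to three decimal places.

Δs = (5 − 3)/6 = 1/3.
f(3) = -31, f(10/3) = -112/3, f(11/3) = -133/3, f(4) = -52, f(13/3) = -181/3, f(14/3) = -208/3, f(5) = -79.
T_6 = (Δs/2)·[f(s_0) + 2f(s_1) + ... + 2f(s_{5}) + f(s_6)].
Sum ≈ -106.111.

-106.111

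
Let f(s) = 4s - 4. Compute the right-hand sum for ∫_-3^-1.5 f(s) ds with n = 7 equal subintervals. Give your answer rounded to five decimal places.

-18.85714

Δs = (-1.5 − (-3))/7 = 3/14.
Right endpoints: -39/14, -18/7, -33/14, -15/7, -27/14, -12/7, -1.5.
f(-39/14) = -106/7, f(-18/7) = -100/7, f(-33/14) = -94/7, f(-15/7) = -88/7, f(-27/14) = -82/7, f(-12/7) = -76/7, f(-1.5) = -10.
Sum = Δs · [f(-39/14) + f(-18/7) + f(-33/14) + ...].
Sum ≈ -18.85714.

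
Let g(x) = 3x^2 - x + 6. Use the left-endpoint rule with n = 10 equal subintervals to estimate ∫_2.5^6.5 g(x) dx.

244.52

Δx = (6.5 − 2.5)/10 = 0.4.
Left endpoints: 2.5, 2.9, 3.3, 3.7, 4.1, 4.5, 4.9, 5.3, 5.7, 6.1.
g(2.5) = 22.25, g(2.9) = 28.33, g(3.3) = 35.37, g(3.7) = 43.37, g(4.1) = 52.33, g(4.5) = 62.25, g(4.9) = 73.13, g(5.3) = 84.97, g(5.7) = 97.77, g(6.1) = 111.53.
Sum = Δx · [g(2.5) + g(2.9) + g(3.3) + ...].
Sum = 244.52.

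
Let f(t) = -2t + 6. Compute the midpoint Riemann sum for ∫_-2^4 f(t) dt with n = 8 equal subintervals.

24

Δt = (4 − (-2))/8 = 0.75.
Midpoints: -1.625, -0.875, -0.125, 0.625, 1.375, 2.125, 2.875, 3.625.
f(-1.625) = 9.25, f(-0.875) = 7.75, f(-0.125) = 6.25, f(0.625) = 4.75, f(1.375) = 3.25, f(2.125) = 1.75, f(2.875) = 0.25, f(3.625) = -1.25.
Sum = Δt · [f(-1.625) + f(-0.875) + f(-0.125) + ...].
Sum = 24.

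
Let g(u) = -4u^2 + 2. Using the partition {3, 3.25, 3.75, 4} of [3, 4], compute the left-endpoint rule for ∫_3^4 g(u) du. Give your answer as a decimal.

Subinterval widths: 0.25, 0.5, 0.25.
Left endpoints: 3, 3.25, 3.75.
g(3) = -34, g(3.25) = -40.25, g(3.75) = -54.25.
Sum = Σ Δu_i · g(u_i).
Sum = -42.1875.

-42.1875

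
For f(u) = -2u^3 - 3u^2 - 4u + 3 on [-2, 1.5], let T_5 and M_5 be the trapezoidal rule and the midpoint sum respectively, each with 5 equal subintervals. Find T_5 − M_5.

-0.643125

T_5 = 7.665.
M_5 = 8.308125.
T_5 − M_5 = -0.643125.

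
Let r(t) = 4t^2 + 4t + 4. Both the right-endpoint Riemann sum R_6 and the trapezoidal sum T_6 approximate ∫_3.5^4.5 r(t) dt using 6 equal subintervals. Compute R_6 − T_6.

R_6 ≈ 87.351852.
T_6 ≈ 84.351852.
R_6 − T_6 = 3.

3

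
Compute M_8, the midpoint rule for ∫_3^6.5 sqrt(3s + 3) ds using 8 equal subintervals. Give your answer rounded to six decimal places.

14.480409

Δs = (6.5 − 3)/8 = 0.4375.
Midpoints: 3.21875, 3.65625, 4.09375, 4.53125, 4.96875, 5.40625, 5.84375, 6.28125.
f(3.21875) ≈ 3.557562, f(3.65625) ≈ 3.737479, f(4.09375) ≈ 3.909124, f(4.53125) ≈ 4.073543, f(4.96875) ≈ 4.231578, f(5.40625) ≈ 4.383919, f(5.84375) ≈ 4.531142, f(6.28125) ≈ 4.673730.
Sum = Δs · [f(3.21875) + f(3.65625) + f(4.09375) + ...].
Sum ≈ 14.480409.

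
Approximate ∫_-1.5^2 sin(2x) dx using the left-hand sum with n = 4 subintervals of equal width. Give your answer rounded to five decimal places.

0.14647

Δx = (2 − (-1.5))/4 = 0.875.
Left endpoints: -1.5, -0.625, 0.25, 1.125.
f(-1.5) ≈ -0.14112, f(-0.625) ≈ -0.94898, f(0.25) ≈ 0.47943, f(1.125) ≈ 0.77807.
Sum = Δx · [f(-1.5) + f(-0.625) + f(0.25) + f(1.125)].
Sum ≈ 0.14647.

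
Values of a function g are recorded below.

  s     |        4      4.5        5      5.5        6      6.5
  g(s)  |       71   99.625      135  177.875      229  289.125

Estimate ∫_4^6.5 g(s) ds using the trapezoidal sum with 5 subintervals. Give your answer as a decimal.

410.78125

Δs = 0.5.
T_5 = (0.5/2)·[71 + 2·99.625 + 2·135 + 2·177.875 + 2·229 + 289.125] = 410.78125.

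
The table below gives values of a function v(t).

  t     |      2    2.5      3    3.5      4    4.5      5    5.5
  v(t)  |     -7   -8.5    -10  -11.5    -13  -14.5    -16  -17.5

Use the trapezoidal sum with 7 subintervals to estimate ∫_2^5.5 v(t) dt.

Δt = 0.5.
T_7 = (0.5/2)·[(-7) + 2·(-8.5) + 2·(-10) + 2·(-11.5) + 2·(-13) + 2·(-14.5) + 2·(-16) + (-17.5)] = -42.875.

-42.875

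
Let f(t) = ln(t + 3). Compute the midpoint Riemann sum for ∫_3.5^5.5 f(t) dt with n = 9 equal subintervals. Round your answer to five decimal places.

4.02392

Δt = (5.5 − 3.5)/9 = 2/9.
Midpoints: 65/18, 23/6, 73/18, 77/18, 4.5, 85/18, 89/18, 31/6, 97/18.
f(65/18) ≈ 1.88875, f(23/6) ≈ 1.92181, f(73/18) ≈ 1.95382, f(77/18) ≈ 1.98483, f(4.5) ≈ 2.01490, f(85/18) ≈ 2.04410, f(89/18) ≈ 2.07247, f(31/6) ≈ 2.10006, f(97/18) ≈ 2.12691.
Sum = Δt · [f(65/18) + f(23/6) + f(73/18) + ...].
Sum ≈ 4.02392.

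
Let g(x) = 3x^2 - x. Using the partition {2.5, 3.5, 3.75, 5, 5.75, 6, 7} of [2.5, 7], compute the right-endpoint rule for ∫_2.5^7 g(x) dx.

365.9375

Subinterval widths: 1, 0.25, 1.25, 0.75, 0.25, 1.
Right endpoints: 3.5, 3.75, 5, 5.75, 6, 7.
g(3.5) = 33.25, g(3.75) = 38.4375, g(5) = 70, g(5.75) = 93.4375, g(6) = 102, g(7) = 140.
Sum = Σ Δx_i · g(x_i).
Sum = 365.9375.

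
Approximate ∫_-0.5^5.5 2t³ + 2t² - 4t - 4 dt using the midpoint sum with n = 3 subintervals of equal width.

Δt = (5.5 − (-0.5))/3 = 2.
Midpoints: 0.5, 2.5, 4.5.
f(0.5) = -5.25, f(2.5) = 29.75, f(4.5) = 200.75.
Sum = Δt · [f(0.5) + f(2.5) + f(4.5)].
Sum = 450.5.

450.5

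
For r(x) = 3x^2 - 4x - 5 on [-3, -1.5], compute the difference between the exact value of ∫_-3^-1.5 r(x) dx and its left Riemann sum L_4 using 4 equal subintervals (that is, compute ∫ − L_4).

-5.02734375

Exact integral: ∫_-3^-1.5 r(x) dx = 29.625.
L_4 = 34.65234375.
Error = 29.625 − 34.65234375 = -5.02734375.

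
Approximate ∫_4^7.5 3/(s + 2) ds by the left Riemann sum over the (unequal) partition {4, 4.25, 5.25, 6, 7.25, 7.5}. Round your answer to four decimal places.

Subinterval widths: 0.25, 1, 0.75, 1.25, 0.25.
Left endpoints: 4, 4.25, 5.25, 6, 7.25.
f(4) = 0.5, f(4.25) = 0.48, f(5.25) = 12/29, f(6) = 0.375, f(7.25) = 12/37.
Sum = Σ Δs_i · f(s_i).
Sum ≈ 1.4652.

1.4652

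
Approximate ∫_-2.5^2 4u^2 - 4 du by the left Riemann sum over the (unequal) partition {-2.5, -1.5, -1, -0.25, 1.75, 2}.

Subinterval widths: 1, 0.5, 0.75, 2, 0.25.
Left endpoints: -2.5, -1.5, -1, -0.25, 1.75.
f(-2.5) = 21, f(-1.5) = 5, f(-1) = 0, f(-0.25) = -3.75, f(1.75) = 8.25.
Sum = Σ Δu_i · f(u_i).
Sum = 18.0625.

18.0625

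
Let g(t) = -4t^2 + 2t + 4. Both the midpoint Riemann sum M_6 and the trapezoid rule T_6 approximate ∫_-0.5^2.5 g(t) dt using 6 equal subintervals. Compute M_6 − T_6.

0.75

M_6 = -2.75.
T_6 = -3.5.
M_6 − T_6 = 0.75.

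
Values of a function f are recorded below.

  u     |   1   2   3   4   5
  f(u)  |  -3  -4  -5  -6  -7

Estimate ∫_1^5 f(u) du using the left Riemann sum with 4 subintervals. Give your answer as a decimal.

Δu = 1.
Sum = 1·[(-3) + (-4) + (-5) + (-6)] = -18.

-18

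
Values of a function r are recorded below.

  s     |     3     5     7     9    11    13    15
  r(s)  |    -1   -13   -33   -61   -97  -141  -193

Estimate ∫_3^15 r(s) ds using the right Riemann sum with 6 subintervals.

Δs = 2.
Sum = 2·[(-13) + (-33) + (-61) + (-97) + (-141) + (-193)] = -1076.

-1076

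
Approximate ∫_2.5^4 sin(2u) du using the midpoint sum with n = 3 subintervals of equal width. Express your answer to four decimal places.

Δu = (4 − 2.5)/3 = 0.5.
Midpoints: 2.75, 3.25, 3.75.
f(2.75) ≈ -0.7055, f(3.25) ≈ 0.2151, f(3.75) ≈ 0.9380.
Sum = Δu · [f(2.75) + f(3.25) + f(3.75)].
Sum ≈ 0.2238.

0.2238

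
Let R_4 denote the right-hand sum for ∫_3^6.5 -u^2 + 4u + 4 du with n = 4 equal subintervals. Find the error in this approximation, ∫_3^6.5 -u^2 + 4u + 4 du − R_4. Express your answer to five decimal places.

8.86849

Exact integral: ∫_3^6.5 f(u) du ≈ -2.0416667.
R_4 = -10.91015625.
Error ≈ -2.0416667 − (-10.91015625) ≈ 8.86849.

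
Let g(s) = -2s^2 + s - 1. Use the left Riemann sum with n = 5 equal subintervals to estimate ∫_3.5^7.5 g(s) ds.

Δs = (7.5 − 3.5)/5 = 0.8.
Left endpoints: 3.5, 4.3, 5.1, 5.9, 6.7.
g(3.5) = -22, g(4.3) = -33.68, g(5.1) = -47.92, g(5.9) = -64.72, g(6.7) = -84.08.
Sum = Δs · [g(3.5) + g(4.3) + g(5.1) + g(5.9) + g(6.7)].
Sum = -201.92.

-201.92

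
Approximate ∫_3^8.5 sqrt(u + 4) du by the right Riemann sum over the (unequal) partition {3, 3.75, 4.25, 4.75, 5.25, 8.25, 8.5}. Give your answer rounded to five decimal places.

17.90765

Subinterval widths: 0.75, 0.5, 0.5, 0.5, 3, 0.25.
Right endpoints: 3.75, 4.25, 4.75, 5.25, 8.25, 8.5.
f(3.75) ≈ 2.78388, f(4.25) ≈ 2.87228, f(4.75) ≈ 2.95804, f(5.25) ≈ 3.04138, f(8.25) ≈ 3.50000, f(8.5) ≈ 3.53553.
Sum = Σ Δu_i · f(u_i).
Sum ≈ 17.90765.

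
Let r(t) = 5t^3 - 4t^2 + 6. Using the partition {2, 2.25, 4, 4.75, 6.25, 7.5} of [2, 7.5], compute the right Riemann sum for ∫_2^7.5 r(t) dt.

4776.53125

Subinterval widths: 0.25, 1.75, 0.75, 1.5, 1.25.
Right endpoints: 2.25, 4, 4.75, 6.25, 7.5.
r(2.25) = 42.703125, r(4) = 262, r(4.75) = 451.609375, r(6.25) = 1070.453125, r(7.5) = 1890.375.
Sum = Σ Δt_i · r(t_i).
Sum = 4776.53125.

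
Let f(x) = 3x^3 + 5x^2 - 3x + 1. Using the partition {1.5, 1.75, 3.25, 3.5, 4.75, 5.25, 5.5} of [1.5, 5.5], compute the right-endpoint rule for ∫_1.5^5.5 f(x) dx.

1236.1015625

Subinterval widths: 0.25, 1.5, 0.25, 1.25, 0.5, 0.25.
Right endpoints: 1.75, 3.25, 3.5, 4.75, 5.25, 5.5.
f(1.75) = 27.140625, f(3.25) = 147.046875, f(3.5) = 180.375, f(4.75) = 421.078125, f(5.25) = 557.171875, f(5.5) = 634.875.
Sum = Σ Δx_i · f(x_i).
Sum = 1236.1015625.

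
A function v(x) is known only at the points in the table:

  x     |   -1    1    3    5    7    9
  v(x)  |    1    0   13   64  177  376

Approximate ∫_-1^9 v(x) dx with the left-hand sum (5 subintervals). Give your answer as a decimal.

510

Δx = 2.
Sum = 2·[1 + 0 + 13 + 64 + 177] = 510.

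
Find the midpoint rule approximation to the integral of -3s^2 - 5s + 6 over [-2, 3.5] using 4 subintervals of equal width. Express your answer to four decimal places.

-35.9004

Δs = (3.5 − (-2))/4 = 1.375.
Midpoints: -1.3125, 0.0625, 1.4375, 2.8125.
f(-1.3125) = 7.39453125, f(0.0625) = 5.67578125, f(1.4375) = -7.38671875, f(2.8125) = -31.79296875.
Sum = Δs · [f(-1.3125) + f(0.0625) + f(1.4375) + f(2.8125)].
Sum ≈ -35.9004.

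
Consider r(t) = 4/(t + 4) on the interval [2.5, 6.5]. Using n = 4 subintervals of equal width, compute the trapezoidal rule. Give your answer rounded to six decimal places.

Δt = (6.5 − 2.5)/4 = 1.
r(2.5) = 8/13, r(3.5) = 8/15, r(4.5) = 8/17, r(5.5) = 8/19, r(6.5) = 8/21.
T_4 = (Δt/2)·[r(t_0) + 2r(t_1) + 2r(t_2) + 2r(t_3) + r(t_4)].
Sum ≈ 1.923143.

1.923143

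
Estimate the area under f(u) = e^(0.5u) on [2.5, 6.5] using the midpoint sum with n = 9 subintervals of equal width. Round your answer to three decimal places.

Δu = (6.5 − 2.5)/9 = 4/9.
Midpoints: 49/18, 19/6, 65/18, 73/18, 4.5, 89/18, 97/18, 35/6, 113/18.
f(49/18) ≈ 3.901, f(19/6) ≈ 4.871, f(65/18) ≈ 6.083, f(73/18) ≈ 7.597, f(4.5) ≈ 9.488, f(89/18) ≈ 11.849, f(97/18) ≈ 14.797, f(35/6) ≈ 18.480, f(113/18) ≈ 23.078.
Sum = Δu · [f(49/18) + f(19/6) + f(65/18) + ...].
Sum ≈ 44.508.

44.508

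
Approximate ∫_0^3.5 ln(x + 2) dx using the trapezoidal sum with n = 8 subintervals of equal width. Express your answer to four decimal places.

4.4848

Δx = (3.5 − 0)/8 = 0.4375.
f(0) ≈ 0.6931, f(0.4375) ≈ 0.8910, f(0.875) ≈ 1.0561, f(1.3125) ≈ 1.1977, f(1.75) ≈ 1.3218, f(2.1875) ≈ 1.4321, f(2.625) ≈ 1.5315, f(3.0625) ≈ 1.6219, f(3.5) ≈ 1.7047.
T_8 = (Δx/2)·[f(x_0) + 2f(x_1) + ... + 2f(x_{7}) + f(x_8)].
Sum ≈ 4.4848.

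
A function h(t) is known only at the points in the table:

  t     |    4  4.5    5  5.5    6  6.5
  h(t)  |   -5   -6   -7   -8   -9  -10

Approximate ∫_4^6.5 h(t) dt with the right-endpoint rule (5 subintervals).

-20

Δt = 0.5.
Sum = 0.5·[(-6) + (-7) + (-8) + (-9) + (-10)] = -20.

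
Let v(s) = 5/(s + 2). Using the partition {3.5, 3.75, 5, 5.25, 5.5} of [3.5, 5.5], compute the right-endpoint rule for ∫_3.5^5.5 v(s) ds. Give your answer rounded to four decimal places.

1.4493

Subinterval widths: 0.25, 1.25, 0.25, 0.25.
Right endpoints: 3.75, 5, 5.25, 5.5.
v(3.75) = 20/23, v(5) = 5/7, v(5.25) = 20/29, v(5.5) = 2/3.
Sum = Σ Δs_i · v(s_i).
Sum ≈ 1.4493.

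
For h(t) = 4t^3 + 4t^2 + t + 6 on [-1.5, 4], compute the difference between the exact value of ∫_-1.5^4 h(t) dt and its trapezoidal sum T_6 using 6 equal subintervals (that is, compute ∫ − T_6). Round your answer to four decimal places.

-14.6348

Exact integral: ∫_-1.5^4 h(t) dt ≈ 380.645833.
T_6 ≈ 395.280671.
Error ≈ 380.645833 − 395.280671 ≈ -14.6348.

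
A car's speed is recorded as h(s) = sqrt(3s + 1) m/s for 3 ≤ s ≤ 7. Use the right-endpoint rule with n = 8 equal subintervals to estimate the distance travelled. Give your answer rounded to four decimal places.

Δs = (7 − 3)/8 = 0.5.
Right endpoints: 3.5, 4, 4.5, 5, 5.5, 6, 6.5, 7.
h(3.5) ≈ 3.3912, h(4) ≈ 3.6056, h(4.5) ≈ 3.8079, h(5) ≈ 4.0000, h(5.5) ≈ 4.1833, h(6) ≈ 4.3589, h(6.5) ≈ 4.5277, h(7) ≈ 4.6904.
Sum = Δs · [h(3.5) + h(4) + h(4.5) + ...].
Sum ≈ 16.2825.

16.2825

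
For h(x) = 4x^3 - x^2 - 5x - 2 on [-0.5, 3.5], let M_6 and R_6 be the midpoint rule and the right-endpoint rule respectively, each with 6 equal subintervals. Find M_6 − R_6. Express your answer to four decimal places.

M_6 ≈ 95.148148.
R_6 ≈ 149.370370.
M_6 − R_6 ≈ -54.2222.

-54.2222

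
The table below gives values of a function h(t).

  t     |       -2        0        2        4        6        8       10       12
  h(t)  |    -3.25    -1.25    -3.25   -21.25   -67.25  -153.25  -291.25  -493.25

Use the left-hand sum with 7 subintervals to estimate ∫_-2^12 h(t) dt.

Δt = 2.
Sum = 2·[(-3.25) + (-1.25) + (-3.25) + (-21.25) + (-67.25) + (-153.25) + (-291.25)] = -1081.5.

-1081.5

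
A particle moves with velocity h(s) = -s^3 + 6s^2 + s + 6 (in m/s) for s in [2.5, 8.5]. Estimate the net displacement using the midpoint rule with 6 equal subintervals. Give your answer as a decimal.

-24

Δs = (8.5 − 2.5)/6 = 1.
Midpoints: 3, 4, 5, 6, 7, 8.
h(3) = 36, h(4) = 42, h(5) = 36, h(6) = 12, h(7) = -36, h(8) = -114.
Sum = Δs · [h(3) + h(4) + h(5) + ...].
Sum = -24.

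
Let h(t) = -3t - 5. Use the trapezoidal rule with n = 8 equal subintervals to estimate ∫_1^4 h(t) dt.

Δt = (4 − 1)/8 = 0.375.
h(1) = -8, h(1.375) = -9.125, h(1.75) = -10.25, h(2.125) = -11.375, h(2.5) = -12.5, h(2.875) = -13.625, h(3.25) = -14.75, h(3.625) = -15.875, h(4) = -17.
T_8 = (Δt/2)·[h(t_0) + 2h(t_1) + ... + 2h(t_{7}) + h(t_8)].
Sum = -37.5.

-37.5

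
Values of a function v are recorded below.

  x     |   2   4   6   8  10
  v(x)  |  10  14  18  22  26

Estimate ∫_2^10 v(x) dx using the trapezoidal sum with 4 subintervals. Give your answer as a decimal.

Δx = 2.
T_4 = (2/2)·[10 + 2·14 + 2·18 + 2·22 + 26] = 144.

144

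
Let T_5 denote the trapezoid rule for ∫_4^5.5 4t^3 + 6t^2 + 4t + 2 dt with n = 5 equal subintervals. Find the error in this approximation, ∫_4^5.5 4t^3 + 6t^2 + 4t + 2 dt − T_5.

-1.4175

Exact integral: ∫_4^5.5 f(t) dt = 895.3125.
T_5 = 896.73.
Error = 895.3125 − 896.73 = -1.4175.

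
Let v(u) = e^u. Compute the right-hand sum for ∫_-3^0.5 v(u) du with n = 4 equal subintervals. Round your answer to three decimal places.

2.399

Δu = (0.5 − (-3))/4 = 0.875.
Right endpoints: -2.125, -1.25, -0.375, 0.5.
v(-2.125) ≈ 0.119, v(-1.25) ≈ 0.287, v(-0.375) ≈ 0.687, v(0.5) ≈ 1.649.
Sum = Δu · [v(-2.125) + v(-1.25) + v(-0.375) + v(0.5)].
Sum ≈ 2.399.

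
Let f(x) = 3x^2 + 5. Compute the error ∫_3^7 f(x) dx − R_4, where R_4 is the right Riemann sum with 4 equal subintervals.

Exact integral: ∫_3^7 f(x) dx = 336.
R_4 = 398.
Error = 336 − 398 = -62.

-62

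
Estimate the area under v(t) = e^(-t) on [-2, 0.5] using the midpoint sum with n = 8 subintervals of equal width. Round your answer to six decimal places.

6.755006

Δt = (0.5 − (-2))/8 = 0.3125.
Midpoints: -1.84375, -1.53125, -1.21875, -0.90625, -0.59375, -0.28125, 0.03125, 0.34375.
v(-1.84375) ≈ 6.320195, v(-1.53125) ≈ 4.623953, v(-1.21875) ≈ 3.382956, v(-0.90625) ≈ 2.475024, v(-0.59375) ≈ 1.810766, v(-0.28125) ≈ 1.324785, v(0.03125) ≈ 0.969233, v(0.34375) ≈ 0.709106.
Sum = Δt · [v(-1.84375) + v(-1.53125) + v(-1.21875) + ...].
Sum ≈ 6.755006.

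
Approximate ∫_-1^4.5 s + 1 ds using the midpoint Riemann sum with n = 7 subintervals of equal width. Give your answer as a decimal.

15.125

Δs = (4.5 − (-1))/7 = 11/14.
Midpoints: -17/28, 5/28, 27/28, 1.75, 71/28, 93/28, 115/28.
f(-17/28) = 11/28, f(5/28) = 33/28, f(27/28) = 55/28, f(1.75) = 2.75, f(71/28) = 99/28, f(93/28) = 121/28, f(115/28) = 143/28.
Sum = Δs · [f(-17/28) + f(5/28) + f(27/28) + ...].
Sum = 15.125.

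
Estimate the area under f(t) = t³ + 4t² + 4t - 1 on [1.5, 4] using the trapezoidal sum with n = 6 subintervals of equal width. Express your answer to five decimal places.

Δt = (4 − 1.5)/6 = 5/12.
f(1.5) = 17.375, f(23/12) = 49079/1728, f(7/3) = 1156/27, f(2.75) = 61.046875, f(19/6) = 18043/216, f(43/12) = 191299/1728, f(4) = 143.
T_6 = (Δt/2)·[f(t_0) + 2f(t_1) + ... + 2f(t_{5}) + f(t_6)].
Sum ≈ 169.45385.

169.45385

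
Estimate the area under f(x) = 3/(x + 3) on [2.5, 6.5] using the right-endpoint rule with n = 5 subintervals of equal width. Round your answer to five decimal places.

Δx = (6.5 − 2.5)/5 = 0.8.
Right endpoints: 3.3, 4.1, 4.9, 5.7, 6.5.
f(3.3) = 10/21, f(4.1) = 30/71, f(4.9) = 30/79, f(5.7) = 10/29, f(6.5) = 6/19.
Sum = Δx · [f(3.3) + f(4.1) + f(4.9) + f(5.7) + f(6.5)].
Sum ≈ 1.55127.

1.55127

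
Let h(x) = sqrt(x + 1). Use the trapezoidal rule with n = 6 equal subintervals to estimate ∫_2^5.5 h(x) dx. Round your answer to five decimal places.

7.58115

Δx = (5.5 − 2)/6 = 7/12.
h(2) ≈ 1.73205, h(31/12) ≈ 1.89297, h(19/6) ≈ 2.04124, h(3.75) ≈ 2.17945, h(13/3) ≈ 2.30940, h(59/12) ≈ 2.43242, h(5.5) ≈ 2.54951.
T_6 = (Δx/2)·[h(x_0) + 2h(x_1) + ... + 2h(x_{5}) + h(x_6)].
Sum ≈ 7.58115.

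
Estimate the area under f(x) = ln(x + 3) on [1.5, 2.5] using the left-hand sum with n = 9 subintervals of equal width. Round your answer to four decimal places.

1.5966

Δx = (2.5 − 1.5)/9 = 1/9.
Left endpoints: 1.5, 29/18, 31/18, 11/6, 35/18, 37/18, 13/6, 41/18, 43/18.
f(1.5) ≈ 1.5041, f(29/18) ≈ 1.5285, f(31/18) ≈ 1.5523, f(11/6) ≈ 1.5755, f(35/18) ≈ 1.5983, f(37/18) ≈ 1.6205, f(13/6) ≈ 1.6422, f(41/18) ≈ 1.6635, f(43/18) ≈ 1.6843.
Sum = Δx · [f(1.5) + f(29/18) + f(31/18) + ...].
Sum ≈ 1.5966.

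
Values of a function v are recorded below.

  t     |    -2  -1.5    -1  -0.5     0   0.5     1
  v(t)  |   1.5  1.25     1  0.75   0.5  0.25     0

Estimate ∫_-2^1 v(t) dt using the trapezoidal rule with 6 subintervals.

2.25

Δt = 0.5.
T_6 = (0.5/2)·[1.5 + 2·1.25 + 2·1 + 2·0.75 + 2·0.5 + 2·0.25 + 0] = 2.25.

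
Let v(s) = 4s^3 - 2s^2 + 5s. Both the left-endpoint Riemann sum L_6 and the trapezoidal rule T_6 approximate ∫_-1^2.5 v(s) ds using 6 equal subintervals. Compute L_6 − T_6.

-21.4375

L_6 ≈ 20.05613426.
T_6 ≈ 41.49363426.
L_6 − T_6 = -21.4375.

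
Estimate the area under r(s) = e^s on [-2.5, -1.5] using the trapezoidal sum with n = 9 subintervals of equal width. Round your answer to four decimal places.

Δs = (-1.5 − (-2.5))/9 = 1/9.
r(-2.5) ≈ 0.0821, r(-43/18) ≈ 0.0917, r(-41/18) ≈ 0.1025, r(-13/6) ≈ 0.1146, r(-37/18) ≈ 0.1280, r(-35/18) ≈ 0.1431, r(-11/6) ≈ 0.1599, r(-31/18) ≈ 0.1787, r(-29/18) ≈ 0.1997, r(-1.5) ≈ 0.2231.
T_9 = (Δs/2)·[r(s_0) + 2r(s_1) + ... + 2r(s_{8}) + r(s_9)].
Sum ≈ 0.1412.

0.1412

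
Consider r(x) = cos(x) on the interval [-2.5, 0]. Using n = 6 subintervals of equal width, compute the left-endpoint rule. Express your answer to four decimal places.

0.2146

Δx = (0 − (-2.5))/6 = 5/12.
Left endpoints: -2.5, -25/12, -5/3, -1.25, -5/6, -5/12.
r(-2.5) ≈ -0.8011, r(-25/12) ≈ -0.4904, r(-5/3) ≈ -0.0957, r(-1.25) ≈ 0.3153, r(-5/6) ≈ 0.6724, r(-5/12) ≈ 0.9144.
Sum = Δx · [r(-2.5) + r(-25/12) + r(-5/3) + ...].
Sum ≈ 0.2146.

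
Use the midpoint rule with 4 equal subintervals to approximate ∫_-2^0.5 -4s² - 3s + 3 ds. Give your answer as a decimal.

2.6171875

Δs = (0.5 − (-2))/4 = 0.625.
Midpoints: -1.6875, -1.0625, -0.4375, 0.1875.
f(-1.6875) = -3.328125, f(-1.0625) = 1.671875, f(-0.4375) = 3.546875, f(0.1875) = 2.296875.
Sum = Δs · [f(-1.6875) + f(-1.0625) + f(-0.4375) + f(0.1875)].
Sum = 2.6171875.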